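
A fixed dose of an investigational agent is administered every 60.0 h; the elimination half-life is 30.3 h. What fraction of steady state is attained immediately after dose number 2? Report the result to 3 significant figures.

k = ln 2 / 30.3 = 0.02288 h⁻¹
f_n = 1 − e^(−nkτ) = 1 − e^(−2 × 0.02288 × 60.0) = 1 − e^(−2.745) = 1 − 0.06424 ≈ 0.936

0.936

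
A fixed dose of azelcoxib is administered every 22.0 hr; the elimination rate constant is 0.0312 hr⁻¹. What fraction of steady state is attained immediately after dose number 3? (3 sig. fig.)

f_n = 1 − e^(−nkτ) = 1 − e^(−3 × 0.03120 × 22.0) = 1 − e^(−2.059) = 1 − 0.1276 ≈ 0.872

0.872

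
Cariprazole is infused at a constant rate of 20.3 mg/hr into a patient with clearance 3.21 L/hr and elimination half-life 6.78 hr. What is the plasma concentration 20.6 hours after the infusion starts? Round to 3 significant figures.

Css = rate / CL = 20.3 / 3.21 = 6.324 µg/mL
k = ln 2 / 6.78 = 0.1022 hr⁻¹
C(t) = Css (1 − e^(−kt)) = 6.324 × (1 − e^(−2.106)) = 6.324 × 0.8783 ≈ 5.55 µg/mL

5.55 µg/mL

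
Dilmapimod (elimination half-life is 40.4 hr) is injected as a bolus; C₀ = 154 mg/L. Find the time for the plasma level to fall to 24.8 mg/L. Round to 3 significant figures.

106 hours

k = ln 2 / 40.4 = 0.01716 hr⁻¹
C(t) = C₀ e^(−kt)  ⇒  t = ln(C₀/C) / k
t = ln(154/24.8) / 0.01716 = 1.826 / 0.01716 ≈ 106 hours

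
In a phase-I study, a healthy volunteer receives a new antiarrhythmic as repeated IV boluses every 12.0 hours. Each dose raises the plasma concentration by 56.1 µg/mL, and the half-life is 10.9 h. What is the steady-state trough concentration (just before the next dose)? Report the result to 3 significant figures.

49.0 µg/mL

k = ln 2 / 10.9 = 0.06359 h⁻¹
Fraction remaining after one interval: e^(−kτ) = e^(−0.06359 × 12.0) = 0.4662
R = 1 / (1 − 0.4662) = 1.873
Css,max = 56.1 × 1.873 = 105.1 µg/mL
Css,min = Css,max × e^(−kτ) = 105.1 × 0.4662 ≈ 49.0 µg/mL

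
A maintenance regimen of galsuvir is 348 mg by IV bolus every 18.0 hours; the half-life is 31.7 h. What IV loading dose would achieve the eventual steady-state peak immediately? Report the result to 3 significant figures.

k = ln 2 / 31.7 = 0.02187 h⁻¹
Accumulation ratio R = 1 / (1 − e^(−kτ)) = 1 / (1 − e^(−0.02187×18.0)) = 1 / (1 − 0.6746) = 3.073
Loading dose = maintenance dose × R = 348 × 3.073 ≈ 1070 mg

1070 mg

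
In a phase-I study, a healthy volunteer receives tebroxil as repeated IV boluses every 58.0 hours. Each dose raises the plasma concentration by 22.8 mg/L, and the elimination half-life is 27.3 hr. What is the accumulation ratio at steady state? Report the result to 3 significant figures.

k = ln 2 / 27.3 = 0.02539 hr⁻¹
Fraction remaining after one interval: e^(−kτ) = e^(−0.02539 × 58.0) = 0.2293
R = 1 / (1 − 0.2293) = 1 / 0.7707 ≈ 1.30

1.30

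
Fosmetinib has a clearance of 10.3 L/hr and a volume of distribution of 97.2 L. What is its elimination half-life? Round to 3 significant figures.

6.54 hours

k = CL / V = 10.3 / 97.2 = 0.1060 hr⁻¹
t½ = ln 2 / k = ln 2 / 0.1060 ≈ 6.54 hours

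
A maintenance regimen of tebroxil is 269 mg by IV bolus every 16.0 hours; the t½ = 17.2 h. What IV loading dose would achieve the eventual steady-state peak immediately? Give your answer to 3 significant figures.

566 mg

k = ln 2 / 17.2 = 0.04030 h⁻¹
Accumulation ratio R = 1 / (1 − e^(−kτ)) = 1 / (1 − e^(−0.04030×16.0)) = 1 / (1 − 0.5248) = 2.104
Loading dose = maintenance dose × R = 269 × 2.104 ≈ 566 mg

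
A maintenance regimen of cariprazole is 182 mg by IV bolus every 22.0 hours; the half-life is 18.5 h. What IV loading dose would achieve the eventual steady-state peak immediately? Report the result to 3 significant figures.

324 mg

k = ln 2 / 18.5 = 0.03747 h⁻¹
Accumulation ratio R = 1 / (1 − e^(−kτ)) = 1 / (1 − e^(−0.03747×22.0)) = 1 / (1 − 0.4385) = 1.781
Loading dose = maintenance dose × R = 182 × 1.781 ≈ 324 mg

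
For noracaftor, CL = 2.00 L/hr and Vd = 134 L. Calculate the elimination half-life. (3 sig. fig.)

k = CL / V = 2.00 / 134 = 0.01493 hr⁻¹
t½ = ln 2 / k = ln 2 / 0.01493 ≈ 46.4 hours

46.4 hours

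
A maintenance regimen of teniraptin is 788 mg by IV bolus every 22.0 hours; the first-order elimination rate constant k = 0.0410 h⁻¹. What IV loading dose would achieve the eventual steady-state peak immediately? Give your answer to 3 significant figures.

1330 mg

Accumulation ratio R = 1 / (1 − e^(−kτ)) = 1 / (1 − e^(−0.04100×22.0)) = 1 / (1 − 0.4058) = 1.683
Loading dose = maintenance dose × R = 788 × 1.683 ≈ 1330 mg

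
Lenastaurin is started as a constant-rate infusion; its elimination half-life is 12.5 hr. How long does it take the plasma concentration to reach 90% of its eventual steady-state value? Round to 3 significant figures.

41.5 hours

k = ln 2 / 12.5 = 0.05545 hr⁻¹
f = 1 − e^(−kt)  ⇒  t = −ln(1 − f) / k
t = −ln(1 − 0.9) / 0.05545 = 2.303 / 0.05545 ≈ 41.5 hours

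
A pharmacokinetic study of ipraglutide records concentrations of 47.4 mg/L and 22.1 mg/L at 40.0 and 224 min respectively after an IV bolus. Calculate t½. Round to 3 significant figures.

k = ln(C₁/C₂) / (t₂ − t₁) = ln(47.4/22.1) / (224 − 40.0)
  = 0.7630 / 184.0 = 0.004147 min⁻¹
t½ = ln 2 / k = ln 2 / 0.004147 ≈ 167 minutes

167 minutes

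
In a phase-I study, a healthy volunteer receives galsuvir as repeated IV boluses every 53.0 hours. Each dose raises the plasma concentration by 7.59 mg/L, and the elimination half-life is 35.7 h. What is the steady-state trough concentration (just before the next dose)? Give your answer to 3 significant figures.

k = ln 2 / 35.7 = 0.01942 h⁻¹
Fraction remaining after one interval: e^(−kτ) = e^(−0.01942 × 53.0) = 0.3573
R = 1 / (1 − 0.3573) = 1.556
Css,max = 7.59 × 1.556 = 11.81 mg/L
Css,min = Css,max × e^(−kτ) = 11.81 × 0.3573 ≈ 4.22 mg/L

4.22 mg/L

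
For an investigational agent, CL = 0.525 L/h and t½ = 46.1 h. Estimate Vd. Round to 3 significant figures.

k = ln 2 / t½ = ln 2 / 46.1 = 0.01504 h⁻¹
V = CL / k = 0.525 / 0.01504 ≈ 34.9 L

34.9 L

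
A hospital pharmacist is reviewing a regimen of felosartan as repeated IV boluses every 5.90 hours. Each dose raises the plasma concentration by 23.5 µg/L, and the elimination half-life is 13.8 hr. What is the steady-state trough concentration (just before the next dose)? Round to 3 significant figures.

68.1 µg/L

k = ln 2 / 13.8 = 0.05023 hr⁻¹
Fraction remaining after one interval: e^(−kτ) = e^(−0.05023 × 5.90) = 0.7435
R = 1 / (1 − 0.7435) = 3.899
Css,max = 23.5 × 3.899 = 91.63 µg/L
Css,min = Css,max × e^(−kτ) = 91.63 × 0.7435 ≈ 68.1 µg/L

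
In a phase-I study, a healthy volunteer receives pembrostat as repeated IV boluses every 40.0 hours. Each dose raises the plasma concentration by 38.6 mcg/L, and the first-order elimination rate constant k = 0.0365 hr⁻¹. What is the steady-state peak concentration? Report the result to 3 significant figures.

50.3 mcg/L

Fraction remaining after one interval: e^(−kτ) = e^(−0.03650 × 40.0) = 0.2322
R = 1 / (1 − 0.2322) = 1.302
Css,max = 38.6 × 1.302 ≈ 50.3 mcg/L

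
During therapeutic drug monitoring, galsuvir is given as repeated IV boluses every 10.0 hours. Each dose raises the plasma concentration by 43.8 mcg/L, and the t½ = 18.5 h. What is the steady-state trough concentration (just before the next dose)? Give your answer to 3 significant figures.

96.4 mcg/L

k = ln 2 / 18.5 = 0.03747 h⁻¹
Fraction remaining after one interval: e^(−kτ) = e^(−0.03747 × 10.0) = 0.6875
R = 1 / (1 − 0.6875) = 3.200
Css,max = 43.8 × 3.200 = 140.2 mcg/L
Css,min = Css,max × e^(−kτ) = 140.2 × 0.6875 ≈ 96.4 mcg/L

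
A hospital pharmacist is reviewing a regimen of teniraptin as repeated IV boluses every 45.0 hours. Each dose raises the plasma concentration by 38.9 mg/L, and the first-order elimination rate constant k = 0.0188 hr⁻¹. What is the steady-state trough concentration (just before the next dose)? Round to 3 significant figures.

Fraction remaining after one interval: e^(−kτ) = e^(−0.01880 × 45.0) = 0.4291
R = 1 / (1 − 0.4291) = 1.752
Css,max = 38.9 × 1.752 = 68.14 mg/L
Css,min = Css,max × e^(−kτ) = 68.14 × 0.4291 ≈ 29.2 mg/L

29.2 mg/L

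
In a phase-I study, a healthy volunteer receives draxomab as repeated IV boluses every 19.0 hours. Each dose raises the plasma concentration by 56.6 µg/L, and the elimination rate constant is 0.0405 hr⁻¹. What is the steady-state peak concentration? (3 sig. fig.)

105 µg/L

Fraction remaining after one interval: e^(−kτ) = e^(−0.04050 × 19.0) = 0.4632
R = 1 / (1 − 0.4632) = 1.863
Css,max = 56.6 × 1.863 ≈ 105 µg/L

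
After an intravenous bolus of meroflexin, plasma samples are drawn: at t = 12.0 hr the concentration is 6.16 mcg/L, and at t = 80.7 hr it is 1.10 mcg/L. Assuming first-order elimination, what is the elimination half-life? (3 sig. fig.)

k = ln(C₁/C₂) / (t₂ − t₁) = ln(6.16/1.10) / (80.7 − 12.0)
  = 1.723 / 68.70 = 0.02508 hr⁻¹
t½ = ln 2 / k = ln 2 / 0.02508 ≈ 27.6 hours

27.6 hours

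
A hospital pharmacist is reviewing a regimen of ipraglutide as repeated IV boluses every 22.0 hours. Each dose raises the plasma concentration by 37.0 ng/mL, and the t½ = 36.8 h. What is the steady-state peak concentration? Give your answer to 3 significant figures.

109 ng/mL

k = ln 2 / 36.8 = 0.01884 h⁻¹
Fraction remaining after one interval: e^(−kτ) = e^(−0.01884 × 22.0) = 0.6607
R = 1 / (1 − 0.6607) = 2.948
Css,max = 37.0 × 2.948 ≈ 109 ng/mL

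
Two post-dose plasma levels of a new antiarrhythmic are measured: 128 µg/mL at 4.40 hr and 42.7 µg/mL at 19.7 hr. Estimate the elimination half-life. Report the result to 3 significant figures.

9.66 hours

k = ln(C₁/C₂) / (t₂ − t₁) = ln(128/42.7) / (19.7 − 4.40)
  = 1.098 / 15.30 = 0.07175 hr⁻¹
t½ = ln 2 / k = ln 2 / 0.07175 ≈ 9.66 hours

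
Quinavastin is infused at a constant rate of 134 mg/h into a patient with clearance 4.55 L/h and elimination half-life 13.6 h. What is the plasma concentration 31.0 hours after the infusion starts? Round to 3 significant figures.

23.4 mg/L

Css = rate / CL = 134 / 4.55 = 29.45 mg/L
k = ln 2 / 13.6 = 0.05097 h⁻¹
C(t) = Css (1 − e^(−kt)) = 29.45 × (1 − e^(−1.580)) = 29.45 × 0.7940 ≈ 23.4 mg/L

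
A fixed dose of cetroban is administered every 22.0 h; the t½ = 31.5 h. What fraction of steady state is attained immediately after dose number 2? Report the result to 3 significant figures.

0.620

k = ln 2 / 31.5 = 0.02200 h⁻¹
f_n = 1 − e^(−nkτ) = 1 − e^(−2 × 0.02200 × 22.0) = 1 − e^(−0.9682) = 1 − 0.3798 ≈ 0.620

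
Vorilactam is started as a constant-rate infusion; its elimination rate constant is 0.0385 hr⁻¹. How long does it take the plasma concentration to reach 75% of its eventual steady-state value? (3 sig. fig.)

36.0 hours

f = 1 − e^(−kt)  ⇒  t = −ln(1 − f) / k
t = −ln(1 − 0.75) / 0.03850 = 1.386 / 0.03850 ≈ 36.0 hours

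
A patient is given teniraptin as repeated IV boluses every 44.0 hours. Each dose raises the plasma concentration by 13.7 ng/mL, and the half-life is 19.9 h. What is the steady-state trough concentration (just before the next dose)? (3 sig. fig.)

k = ln 2 / 19.9 = 0.03483 h⁻¹
Fraction remaining after one interval: e^(−kτ) = e^(−0.03483 × 44.0) = 0.2160
R = 1 / (1 − 0.2160) = 1.275
Css,max = 13.7 × 1.275 = 17.47 ng/mL
Css,min = Css,max × e^(−kτ) = 17.47 × 0.2160 ≈ 3.77 ng/mL

3.77 ng/mL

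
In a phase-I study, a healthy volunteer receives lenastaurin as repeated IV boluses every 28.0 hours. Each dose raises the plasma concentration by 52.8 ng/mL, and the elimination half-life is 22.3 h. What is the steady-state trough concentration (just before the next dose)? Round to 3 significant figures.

k = ln 2 / 22.3 = 0.03108 h⁻¹
Fraction remaining after one interval: e^(−kτ) = e^(−0.03108 × 28.0) = 0.4188
R = 1 / (1 − 0.4188) = 1.721
Css,max = 52.8 × 1.721 = 90.85 ng/mL
Css,min = Css,max × e^(−kτ) = 90.85 × 0.4188 ≈ 38.0 ng/mL

38.0 ng/mL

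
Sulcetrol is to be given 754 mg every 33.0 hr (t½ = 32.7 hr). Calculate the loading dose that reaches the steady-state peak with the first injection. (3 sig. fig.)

1500 mg

k = ln 2 / 32.7 = 0.02120 hr⁻¹
Accumulation ratio R = 1 / (1 − e^(−kτ)) = 1 / (1 − e^(−0.02120×33.0)) = 1 / (1 − 0.4968) = 1.987
Loading dose = maintenance dose × R = 754 × 1.987 ≈ 1500 mg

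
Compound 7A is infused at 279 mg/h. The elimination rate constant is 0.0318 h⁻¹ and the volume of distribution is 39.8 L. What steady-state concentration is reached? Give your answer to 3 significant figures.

CL = k · V = 0.0318 × 39.8 = 1.266 L/h
Css = rate / CL = 279 / 1.266 ≈ 220 mg/L

220 mg/L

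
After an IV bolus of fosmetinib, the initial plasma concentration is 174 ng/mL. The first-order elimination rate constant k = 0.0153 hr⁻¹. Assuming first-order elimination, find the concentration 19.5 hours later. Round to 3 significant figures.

C(t) = C₀ e^(−kt) = 174 × e^(−0.01530 × 19.5) = 174 × e^(−0.2984) = 174 × 0.7420 ≈ 129 ng/mL

129 ng/mL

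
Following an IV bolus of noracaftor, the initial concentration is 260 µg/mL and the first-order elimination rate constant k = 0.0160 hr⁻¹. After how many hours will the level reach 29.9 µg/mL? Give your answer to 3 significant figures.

135 hours

C(t) = C₀ e^(−kt)  ⇒  t = ln(C₀/C) / k
t = ln(260/29.9) / 0.01600 = 2.163 / 0.01600 ≈ 135 hours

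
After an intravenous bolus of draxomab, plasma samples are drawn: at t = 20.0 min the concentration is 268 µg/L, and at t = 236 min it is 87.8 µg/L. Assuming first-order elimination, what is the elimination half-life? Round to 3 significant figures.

k = ln(C₁/C₂) / (t₂ − t₁) = ln(268/87.8) / (236 − 20.0)
  = 1.116 / 216.0 = 0.005166 min⁻¹
t½ = ln 2 / k = ln 2 / 0.005166 ≈ 134 minutes

134 minutes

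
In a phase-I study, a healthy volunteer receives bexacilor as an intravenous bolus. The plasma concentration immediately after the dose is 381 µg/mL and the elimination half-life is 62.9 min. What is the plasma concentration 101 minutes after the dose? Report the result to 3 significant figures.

125 µg/mL

k = ln 2 / 62.9 = 0.01102 min⁻¹
101 min is 1.606 half-lives, so C = 381 × (1/2)^1.606 = 381 × 0.3286 ≈ 125 µg/mL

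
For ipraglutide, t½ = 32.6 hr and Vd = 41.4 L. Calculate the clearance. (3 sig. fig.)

k = ln 2 / t½ = ln 2 / 32.6 = 0.02126 hr⁻¹
CL = k · V = 0.02126 × 41.4 ≈ 0.880 L/hr

0.880 L/hr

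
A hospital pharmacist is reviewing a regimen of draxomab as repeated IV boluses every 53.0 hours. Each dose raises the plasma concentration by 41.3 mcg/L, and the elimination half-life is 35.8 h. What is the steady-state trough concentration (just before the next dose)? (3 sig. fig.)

23.1 mcg/L

k = ln 2 / 35.8 = 0.01936 h⁻¹
Fraction remaining after one interval: e^(−kτ) = e^(−0.01936 × 53.0) = 0.3584
R = 1 / (1 − 0.3584) = 1.559
Css,max = 41.3 × 1.559 = 64.37 mcg/L
Css,min = Css,max × e^(−kτ) = 64.37 × 0.3584 ≈ 23.1 mcg/L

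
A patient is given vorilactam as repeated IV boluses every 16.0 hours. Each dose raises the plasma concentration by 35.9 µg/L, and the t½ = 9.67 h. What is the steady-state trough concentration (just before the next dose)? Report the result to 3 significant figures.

k = ln 2 / 9.67 = 0.07168 h⁻¹
Fraction remaining after one interval: e^(−kτ) = e^(−0.07168 × 16.0) = 0.3176
R = 1 / (1 − 0.3176) = 1.465
Css,max = 35.9 × 1.465 = 52.61 µg/L
Css,min = Css,max × e^(−kτ) = 52.61 × 0.3176 ≈ 16.7 µg/L

16.7 µg/L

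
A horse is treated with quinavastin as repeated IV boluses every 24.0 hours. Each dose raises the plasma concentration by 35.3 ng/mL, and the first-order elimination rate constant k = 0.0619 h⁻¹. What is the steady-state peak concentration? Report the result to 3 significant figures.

Fraction remaining after one interval: e^(−kτ) = e^(−0.06190 × 24.0) = 0.2264
R = 1 / (1 − 0.2264) = 1.293
Css,max = 35.3 × 1.293 ≈ 45.6 ng/mL

45.6 ng/mL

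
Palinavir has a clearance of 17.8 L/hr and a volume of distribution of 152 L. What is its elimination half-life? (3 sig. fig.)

k = CL / V = 17.8 / 152 = 0.1171 hr⁻¹
t½ = ln 2 / k = ln 2 / 0.1171 ≈ 5.92 hours

5.92 hours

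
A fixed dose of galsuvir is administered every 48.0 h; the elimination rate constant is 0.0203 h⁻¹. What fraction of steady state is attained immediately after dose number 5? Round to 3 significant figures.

f_n = 1 − e^(−nkτ) = 1 − e^(−5 × 0.02030 × 48.0) = 1 − e^(−4.872) = 1 − 0.007658 ≈ 0.992

0.992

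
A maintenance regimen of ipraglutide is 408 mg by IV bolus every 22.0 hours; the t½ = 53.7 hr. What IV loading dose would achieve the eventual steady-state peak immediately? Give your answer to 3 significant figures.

1650 mg

k = ln 2 / 53.7 = 0.01291 hr⁻¹
Accumulation ratio R = 1 / (1 − e^(−kτ)) = 1 / (1 − e^(−0.01291×22.0)) = 1 / (1 − 0.7528) = 4.045
Loading dose = maintenance dose × R = 408 × 4.045 ≈ 1650 mg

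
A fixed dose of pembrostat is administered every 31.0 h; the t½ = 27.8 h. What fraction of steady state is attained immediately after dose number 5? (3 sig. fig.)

k = ln 2 / 27.8 = 0.02493 h⁻¹
f_n = 1 − e^(−nkτ) = 1 − e^(−5 × 0.02493 × 31.0) = 1 − e^(−3.865) = 1 − 0.02097 ≈ 0.979

0.979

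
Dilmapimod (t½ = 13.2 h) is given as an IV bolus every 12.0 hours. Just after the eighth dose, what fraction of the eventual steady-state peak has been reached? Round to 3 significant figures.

0.994

k = ln 2 / 13.2 = 0.05251 h⁻¹
f_n = 1 − e^(−nkτ) = 1 − e^(−8 × 0.05251 × 12.0) = 1 − e^(−5.041) = 1 − 0.006467 ≈ 0.994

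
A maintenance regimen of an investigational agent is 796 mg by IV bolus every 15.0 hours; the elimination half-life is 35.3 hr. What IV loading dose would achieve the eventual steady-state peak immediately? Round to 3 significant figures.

3120 mg

k = ln 2 / 35.3 = 0.01964 hr⁻¹
Accumulation ratio R = 1 / (1 − e^(−kτ)) = 1 / (1 − e^(−0.01964×15.0)) = 1 / (1 − 0.7449) = 3.920
Loading dose = maintenance dose × R = 796 × 3.920 ≈ 3120 mg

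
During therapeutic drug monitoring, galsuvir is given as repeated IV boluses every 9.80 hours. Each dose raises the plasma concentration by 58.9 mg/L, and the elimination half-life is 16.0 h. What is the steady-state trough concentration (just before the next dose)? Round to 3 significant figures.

111 mg/L

k = ln 2 / 16.0 = 0.04332 h⁻¹
Fraction remaining after one interval: e^(−kτ) = e^(−0.04332 × 9.80) = 0.6541
R = 1 / (1 − 0.6541) = 2.891
Css,max = 58.9 × 2.891 = 170.3 mg/L
Css,min = Css,max × e^(−kτ) = 170.3 × 0.6541 ≈ 111 mg/L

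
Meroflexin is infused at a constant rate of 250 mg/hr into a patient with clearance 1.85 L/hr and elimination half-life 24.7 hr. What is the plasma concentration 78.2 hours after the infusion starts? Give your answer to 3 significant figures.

Css = rate / CL = 250 / 1.85 = 135.1 µg/mL
k = ln 2 / 24.7 = 0.02806 hr⁻¹
C(t) = Css (1 − e^(−kt)) = 135.1 × (1 − e^(−2.194)) = 135.1 × 0.8886 ≈ 120 µg/mL

120 µg/mL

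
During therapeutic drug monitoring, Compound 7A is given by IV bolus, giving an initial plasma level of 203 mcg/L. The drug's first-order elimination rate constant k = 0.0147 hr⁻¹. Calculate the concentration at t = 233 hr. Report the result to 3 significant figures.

C(t) = C₀ e^(−kt) = 203 × e^(−0.01470 × 233) = 203 × e^(−3.425) = 203 × 0.03255 ≈ 6.61 mcg/L

6.61 mcg/L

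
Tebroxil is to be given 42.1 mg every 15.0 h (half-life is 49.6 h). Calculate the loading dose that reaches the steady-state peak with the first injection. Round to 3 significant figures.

k = ln 2 / 49.6 = 0.01397 h⁻¹
Accumulation ratio R = 1 / (1 − e^(−kτ)) = 1 / (1 − e^(−0.01397×15.0)) = 1 / (1 − 0.8109) = 5.288
Loading dose = maintenance dose × R = 42.1 × 5.288 ≈ 223 mg

223 mg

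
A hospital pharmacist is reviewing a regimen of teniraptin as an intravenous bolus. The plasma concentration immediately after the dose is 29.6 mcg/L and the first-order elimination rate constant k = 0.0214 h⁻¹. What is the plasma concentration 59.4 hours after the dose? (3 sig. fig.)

8.30 mcg/L

C(t) = C₀ e^(−kt) = 29.6 × e^(−0.02140 × 59.4) = 29.6 × e^(−1.271) = 29.6 × 0.2805 ≈ 8.30 mcg/L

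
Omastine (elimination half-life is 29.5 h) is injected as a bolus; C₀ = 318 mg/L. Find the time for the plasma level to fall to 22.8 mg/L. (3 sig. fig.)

112 hours

k = ln 2 / 29.5 = 0.02350 h⁻¹
C(t) = C₀ e^(−kt)  ⇒  t = ln(C₀/C) / k
t = ln(318/22.8) / 0.02350 = 2.635 / 0.02350 ≈ 112 hours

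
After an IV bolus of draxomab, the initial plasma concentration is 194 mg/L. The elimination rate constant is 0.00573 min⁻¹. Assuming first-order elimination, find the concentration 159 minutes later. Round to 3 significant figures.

78.0 mg/L

C(t) = C₀ e^(−kt) = 194 × e^(−0.005730 × 159) = 194 × e^(−0.9111) = 194 × 0.4021 ≈ 78.0 mg/L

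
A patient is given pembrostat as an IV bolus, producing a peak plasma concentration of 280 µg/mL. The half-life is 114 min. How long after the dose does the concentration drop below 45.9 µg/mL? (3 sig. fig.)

297 minutes

k = ln 2 / 114 = 0.006080 min⁻¹
C(t) = C₀ e^(−kt)  ⇒  t = ln(C₀/C) / k
t = ln(280/45.9) / 0.006080 = 1.808 / 0.006080 ≈ 297 minutes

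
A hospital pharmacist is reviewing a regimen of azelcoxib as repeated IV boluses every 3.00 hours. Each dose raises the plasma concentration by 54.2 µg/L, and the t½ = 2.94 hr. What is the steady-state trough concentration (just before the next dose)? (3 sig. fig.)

k = ln 2 / 2.94 = 0.2358 hr⁻¹
Fraction remaining after one interval: e^(−kτ) = e^(−0.2358 × 3.00) = 0.4930
R = 1 / (1 − 0.4930) = 1.972
Css,max = 54.2 × 1.972 = 106.9 µg/L
Css,min = Css,max × e^(−kτ) = 106.9 × 0.4930 ≈ 52.7 µg/L

52.7 µg/L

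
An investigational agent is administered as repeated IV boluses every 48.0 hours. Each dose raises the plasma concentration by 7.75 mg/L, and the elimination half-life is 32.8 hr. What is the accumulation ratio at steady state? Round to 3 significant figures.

k = ln 2 / 32.8 = 0.02113 hr⁻¹
Fraction remaining after one interval: e^(−kτ) = e^(−0.02113 × 48.0) = 0.3626
R = 1 / (1 − 0.3626) = 1 / 0.6374 ≈ 1.57

1.57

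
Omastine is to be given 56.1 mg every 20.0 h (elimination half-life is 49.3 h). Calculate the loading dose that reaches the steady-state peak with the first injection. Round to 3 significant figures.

k = ln 2 / 49.3 = 0.01406 h⁻¹
Accumulation ratio R = 1 / (1 − e^(−kτ)) = 1 / (1 − e^(−0.01406×20.0)) = 1 / (1 − 0.7549) = 4.080
Loading dose = maintenance dose × R = 56.1 × 4.080 ≈ 229 mg

229 mg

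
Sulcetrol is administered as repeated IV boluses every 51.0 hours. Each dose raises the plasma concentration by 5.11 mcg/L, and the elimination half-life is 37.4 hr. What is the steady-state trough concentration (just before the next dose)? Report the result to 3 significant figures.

k = ln 2 / 37.4 = 0.01853 hr⁻¹
Fraction remaining after one interval: e^(−kτ) = e^(−0.01853 × 51.0) = 0.3886
R = 1 / (1 − 0.3886) = 1.636
Css,max = 5.11 × 1.636 = 8.358 mcg/L
Css,min = Css,max × e^(−kτ) = 8.358 × 0.3886 ≈ 3.25 mcg/L

3.25 mcg/L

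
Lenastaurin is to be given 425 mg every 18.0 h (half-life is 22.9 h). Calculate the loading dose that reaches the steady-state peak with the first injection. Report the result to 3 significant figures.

k = ln 2 / 22.9 = 0.03027 h⁻¹
Accumulation ratio R = 1 / (1 − e^(−kτ)) = 1 / (1 − e^(−0.03027×18.0)) = 1 / (1 − 0.5799) = 2.381
Loading dose = maintenance dose × R = 425 × 2.381 ≈ 1010 mg

1010 mg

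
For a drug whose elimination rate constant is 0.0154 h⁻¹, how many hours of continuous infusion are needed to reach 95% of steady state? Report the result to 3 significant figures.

195 hours

f = 1 − e^(−kt)  ⇒  t = −ln(1 − f) / k
t = −ln(1 − 0.95) / 0.01540 = 2.996 / 0.01540 ≈ 195 hours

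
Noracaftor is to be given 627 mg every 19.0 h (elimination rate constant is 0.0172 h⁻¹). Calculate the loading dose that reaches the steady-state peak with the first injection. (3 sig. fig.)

2250 mg

Accumulation ratio R = 1 / (1 − e^(−kτ)) = 1 / (1 − e^(−0.01720×19.0)) = 1 / (1 − 0.7212) = 3.587
Loading dose = maintenance dose × R = 627 × 3.587 ≈ 2250 mg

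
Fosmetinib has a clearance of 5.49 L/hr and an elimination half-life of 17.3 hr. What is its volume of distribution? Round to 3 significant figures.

k = ln 2 / t½ = ln 2 / 17.3 = 0.04007 hr⁻¹
V = CL / k = 5.49 / 0.04007 ≈ 137 L

137 L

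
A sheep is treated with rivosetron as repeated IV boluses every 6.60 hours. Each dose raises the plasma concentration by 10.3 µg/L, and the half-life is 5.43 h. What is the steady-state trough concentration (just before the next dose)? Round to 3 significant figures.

k = ln 2 / 5.43 = 0.1277 h⁻¹
Fraction remaining after one interval: e^(−kτ) = e^(−0.1277 × 6.60) = 0.4306
R = 1 / (1 − 0.4306) = 1.756
Css,max = 10.3 × 1.756 = 18.09 µg/L
Css,min = Css,max × e^(−kτ) = 18.09 × 0.4306 ≈ 7.79 µg/L

7.79 µg/L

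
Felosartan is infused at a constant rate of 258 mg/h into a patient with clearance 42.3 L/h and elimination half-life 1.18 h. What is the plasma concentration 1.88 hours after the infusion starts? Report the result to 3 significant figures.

Css = rate / CL = 258 / 42.3 = 6.099 mg/L
k = ln 2 / 1.18 = 0.5874 h⁻¹
C(t) = Css (1 − e^(−kt)) = 6.099 × (1 − e^(−1.104)) = 6.099 × 0.6686 ≈ 4.08 mg/L

4.08 mg/L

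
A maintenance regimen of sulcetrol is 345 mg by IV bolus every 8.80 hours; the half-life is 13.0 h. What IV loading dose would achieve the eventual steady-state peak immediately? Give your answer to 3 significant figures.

921 mg

k = ln 2 / 13.0 = 0.05332 h⁻¹
Accumulation ratio R = 1 / (1 − e^(−kτ)) = 1 / (1 − e^(−0.05332×8.80)) = 1 / (1 − 0.6255) = 2.670
Loading dose = maintenance dose × R = 345 × 2.670 ≈ 921 mg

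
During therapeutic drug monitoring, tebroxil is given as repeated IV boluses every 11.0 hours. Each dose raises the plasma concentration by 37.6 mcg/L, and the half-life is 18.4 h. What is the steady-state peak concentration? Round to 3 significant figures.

111 mcg/L

k = ln 2 / 18.4 = 0.03767 h⁻¹
Fraction remaining after one interval: e^(−kτ) = e^(−0.03767 × 11.0) = 0.6607
R = 1 / (1 − 0.6607) = 2.948
Css,max = 37.6 × 2.948 ≈ 111 mcg/L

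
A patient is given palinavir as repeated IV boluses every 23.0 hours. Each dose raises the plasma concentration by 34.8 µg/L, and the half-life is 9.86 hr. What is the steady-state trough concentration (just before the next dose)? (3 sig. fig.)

k = ln 2 / 9.86 = 0.07030 hr⁻¹
Fraction remaining after one interval: e^(−kτ) = e^(−0.07030 × 23.0) = 0.1985
R = 1 / (1 − 0.1985) = 1.248
Css,max = 34.8 × 1.248 = 43.42 µg/L
Css,min = Css,max × e^(−kτ) = 43.42 × 0.1985 ≈ 8.62 µg/L

8.62 µg/L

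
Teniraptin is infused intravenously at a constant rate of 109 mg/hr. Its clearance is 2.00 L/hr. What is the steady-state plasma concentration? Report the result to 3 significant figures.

54.5 µg/mL

Css = infusion rate / CL = 109 / 2.00 ≈ 54.5 µg/mL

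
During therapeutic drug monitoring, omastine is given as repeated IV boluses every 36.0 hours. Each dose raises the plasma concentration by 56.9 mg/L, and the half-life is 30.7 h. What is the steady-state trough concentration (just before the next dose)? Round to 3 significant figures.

k = ln 2 / 30.7 = 0.02258 h⁻¹
Fraction remaining after one interval: e^(−kτ) = e^(−0.02258 × 36.0) = 0.4436
R = 1 / (1 − 0.4436) = 1.797
Css,max = 56.9 × 1.797 = 102.3 mg/L
Css,min = Css,max × e^(−kτ) = 102.3 × 0.4436 ≈ 45.4 mg/L

45.4 mg/L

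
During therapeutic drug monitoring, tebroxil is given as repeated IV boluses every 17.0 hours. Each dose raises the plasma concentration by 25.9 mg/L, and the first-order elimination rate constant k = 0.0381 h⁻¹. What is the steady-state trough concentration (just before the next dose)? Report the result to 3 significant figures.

Fraction remaining after one interval: e^(−kτ) = e^(−0.03810 × 17.0) = 0.5232
R = 1 / (1 − 0.5232) = 2.098
Css,max = 25.9 × 2.098 = 54.33 mg/L
Css,min = Css,max × e^(−kτ) = 54.33 × 0.5232 ≈ 28.4 mg/L

28.4 mg/L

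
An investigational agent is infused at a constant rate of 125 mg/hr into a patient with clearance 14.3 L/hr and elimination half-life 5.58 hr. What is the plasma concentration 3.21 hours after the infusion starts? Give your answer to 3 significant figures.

2.87 µg/mL

Css = rate / CL = 125 / 14.3 = 8.741 µg/mL
k = ln 2 / 5.58 = 0.1242 hr⁻¹
C(t) = Css (1 − e^(−kt)) = 8.741 × (1 − e^(−0.3987)) = 8.741 × 0.3288 ≈ 2.87 µg/mL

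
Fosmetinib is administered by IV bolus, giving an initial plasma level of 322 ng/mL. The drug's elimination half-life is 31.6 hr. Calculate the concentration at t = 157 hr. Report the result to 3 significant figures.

10.3 ng/mL

k = ln 2 / 31.6 = 0.02194 hr⁻¹
C(t) = C₀ e^(−kt) = 322 × e^(−0.02194 × 157) = 322 × e^(−3.444) = 322 × 0.03194 ≈ 10.3 ng/mL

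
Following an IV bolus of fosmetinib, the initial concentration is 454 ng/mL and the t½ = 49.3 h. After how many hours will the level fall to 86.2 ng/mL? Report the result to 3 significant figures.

118 hours

k = ln 2 / 49.3 = 0.01406 h⁻¹
C(t) = C₀ e^(−kt)  ⇒  t = ln(C₀/C) / k
t = ln(454/86.2) / 0.01406 = 1.661 / 0.01406 ≈ 118 hours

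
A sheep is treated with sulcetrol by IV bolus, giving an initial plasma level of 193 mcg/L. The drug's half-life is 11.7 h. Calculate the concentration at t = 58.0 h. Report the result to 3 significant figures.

k = ln 2 / 11.7 = 0.05924 h⁻¹
58.0 h is 4.957 half-lives, so C = 193 × (1/2)^4.957 = 193 × 0.03219 ≈ 6.21 mcg/L

6.21 mcg/L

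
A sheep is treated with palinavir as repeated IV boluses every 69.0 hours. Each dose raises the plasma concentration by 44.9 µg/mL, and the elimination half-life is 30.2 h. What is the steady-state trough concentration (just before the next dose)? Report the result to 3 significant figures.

k = ln 2 / 30.2 = 0.02295 h⁻¹
Fraction remaining after one interval: e^(−kτ) = e^(−0.02295 × 69.0) = 0.2052
R = 1 / (1 − 0.2052) = 1.258
Css,max = 44.9 × 1.258 = 56.49 µg/mL
Css,min = Css,max × e^(−kτ) = 56.49 × 0.2052 ≈ 11.6 µg/mL

11.6 µg/mL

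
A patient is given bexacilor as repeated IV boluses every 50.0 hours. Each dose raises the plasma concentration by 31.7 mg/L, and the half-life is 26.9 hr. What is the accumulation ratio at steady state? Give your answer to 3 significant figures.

1.38

k = ln 2 / 26.9 = 0.02577 hr⁻¹
Fraction remaining after one interval: e^(−kτ) = e^(−0.02577 × 50.0) = 0.2757
R = 1 / (1 − 0.2757) = 1 / 0.7243 ≈ 1.38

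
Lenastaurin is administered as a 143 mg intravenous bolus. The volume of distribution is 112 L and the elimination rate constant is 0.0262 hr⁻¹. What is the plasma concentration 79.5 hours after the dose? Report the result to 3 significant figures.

0.159 mg/L

C₀ = dose / V = 143 / 112 = 1.277 mg/L
C(t) = C₀ e^(−kt) = 1.277 × e^(−0.02620 × 79.5) = 1.277 × e^(−2.083) = 1.277 × 0.1246 ≈ 0.159 mg/L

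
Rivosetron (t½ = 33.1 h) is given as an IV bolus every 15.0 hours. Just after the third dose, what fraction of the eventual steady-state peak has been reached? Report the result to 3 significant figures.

k = ln 2 / 33.1 = 0.02094 h⁻¹
f_n = 1 − e^(−nkτ) = 1 − e^(−3 × 0.02094 × 15.0) = 1 − e^(−0.9423) = 1 − 0.3897 ≈ 0.610

0.610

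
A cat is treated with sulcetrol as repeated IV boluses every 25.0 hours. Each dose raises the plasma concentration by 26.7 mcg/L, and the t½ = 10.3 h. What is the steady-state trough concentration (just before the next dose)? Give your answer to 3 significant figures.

k = ln 2 / 10.3 = 0.06730 h⁻¹
Fraction remaining after one interval: e^(−kτ) = e^(−0.06730 × 25.0) = 0.1859
R = 1 / (1 − 0.1859) = 1.228
Css,max = 26.7 × 1.228 = 32.80 mcg/L
Css,min = Css,max × e^(−kτ) = 32.80 × 0.1859 ≈ 6.10 mcg/L

6.10 mcg/L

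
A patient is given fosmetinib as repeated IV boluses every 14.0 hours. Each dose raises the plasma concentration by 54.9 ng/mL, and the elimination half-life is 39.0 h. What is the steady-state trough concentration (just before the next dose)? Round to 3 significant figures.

k = ln 2 / 39.0 = 0.01777 h⁻¹
Fraction remaining after one interval: e^(−kτ) = e^(−0.01777 × 14.0) = 0.7797
R = 1 / (1 − 0.7797) = 4.540
Css,max = 54.9 × 4.540 = 249.2 ng/mL
Css,min = Css,max × e^(−kτ) = 249.2 × 0.7797 ≈ 194 ng/mL

194 ng/mL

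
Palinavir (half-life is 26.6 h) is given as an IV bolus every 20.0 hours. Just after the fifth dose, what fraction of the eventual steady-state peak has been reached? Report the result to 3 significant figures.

k = ln 2 / 26.6 = 0.02606 h⁻¹
f_n = 1 − e^(−nkτ) = 1 − e^(−5 × 0.02606 × 20.0) = 1 − e^(−2.606) = 1 − 0.07384 ≈ 0.926

0.926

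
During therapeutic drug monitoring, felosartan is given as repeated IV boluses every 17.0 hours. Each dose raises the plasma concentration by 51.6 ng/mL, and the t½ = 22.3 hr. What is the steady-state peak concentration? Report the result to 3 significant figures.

126 ng/mL

k = ln 2 / 22.3 = 0.03108 hr⁻¹
Fraction remaining after one interval: e^(−kτ) = e^(−0.03108 × 17.0) = 0.5895
R = 1 / (1 − 0.5895) = 2.436
Css,max = 51.6 × 2.436 ≈ 126 ng/mL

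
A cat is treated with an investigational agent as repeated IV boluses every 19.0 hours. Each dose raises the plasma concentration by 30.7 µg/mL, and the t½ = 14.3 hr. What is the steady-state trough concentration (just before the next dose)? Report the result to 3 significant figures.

k = ln 2 / 14.3 = 0.04847 hr⁻¹
Fraction remaining after one interval: e^(−kτ) = e^(−0.04847 × 19.0) = 0.3981
R = 1 / (1 − 0.3981) = 1.662
Css,max = 30.7 × 1.662 = 51.01 µg/mL
Css,min = Css,max × e^(−kτ) = 51.01 × 0.3981 ≈ 20.3 µg/mL

20.3 µg/mL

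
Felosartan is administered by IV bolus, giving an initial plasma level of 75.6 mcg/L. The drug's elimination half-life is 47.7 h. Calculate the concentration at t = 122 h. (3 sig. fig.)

k = ln 2 / 47.7 = 0.01453 h⁻¹
122 h is 2.558 half-lives, so C = 75.6 × (1/2)^2.558 = 75.6 × 0.1699 ≈ 12.8 mcg/L

12.8 mcg/L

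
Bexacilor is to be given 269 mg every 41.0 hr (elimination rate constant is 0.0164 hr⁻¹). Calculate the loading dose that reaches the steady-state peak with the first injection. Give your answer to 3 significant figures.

550 mg

Accumulation ratio R = 1 / (1 − e^(−kτ)) = 1 / (1 − e^(−0.01640×41.0)) = 1 / (1 − 0.5105) = 2.043
Loading dose = maintenance dose × R = 269 × 2.043 ≈ 550 mg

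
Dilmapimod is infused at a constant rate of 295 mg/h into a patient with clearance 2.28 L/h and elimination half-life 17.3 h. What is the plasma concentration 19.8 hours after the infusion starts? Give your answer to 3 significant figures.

70.9 mg/L

Css = rate / CL = 295 / 2.28 = 129.4 mg/L
k = ln 2 / 17.3 = 0.04007 h⁻¹
C(t) = Css (1 − e^(−kt)) = 129.4 × (1 − e^(−0.7933)) = 129.4 × 0.5477 ≈ 70.9 mg/L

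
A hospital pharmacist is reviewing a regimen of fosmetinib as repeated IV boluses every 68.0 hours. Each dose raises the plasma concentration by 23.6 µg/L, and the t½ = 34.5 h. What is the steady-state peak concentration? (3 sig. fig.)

k = ln 2 / 34.5 = 0.02009 h⁻¹
Fraction remaining after one interval: e^(−kτ) = e^(−0.02009 × 68.0) = 0.2551
R = 1 / (1 − 0.2551) = 1.342
Css,max = 23.6 × 1.342 ≈ 31.7 µg/L

31.7 µg/L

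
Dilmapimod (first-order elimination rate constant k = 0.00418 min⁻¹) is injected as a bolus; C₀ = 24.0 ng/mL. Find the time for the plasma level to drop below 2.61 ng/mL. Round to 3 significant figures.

C(t) = C₀ e^(−kt)  ⇒  t = ln(C₀/C) / k
t = ln(24.0/2.61) / 0.004180 = 2.219 / 0.004180 ≈ 531 minutes

531 minutes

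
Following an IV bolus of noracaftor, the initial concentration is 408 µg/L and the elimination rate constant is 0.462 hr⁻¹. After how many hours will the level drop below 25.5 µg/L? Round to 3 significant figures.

C(t) = C₀ e^(−kt)  ⇒  t = ln(C₀/C) / k
t = ln(408/25.5) / 0.4620 = 2.773 / 0.4620 ≈ 6.00 hours

6.00 hours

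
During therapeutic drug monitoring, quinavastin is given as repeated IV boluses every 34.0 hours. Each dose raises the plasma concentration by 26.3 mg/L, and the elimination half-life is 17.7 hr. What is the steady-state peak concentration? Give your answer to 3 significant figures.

35.7 mg/L

k = ln 2 / 17.7 = 0.03916 hr⁻¹
Fraction remaining after one interval: e^(−kτ) = e^(−0.03916 × 34.0) = 0.2641
R = 1 / (1 − 0.2641) = 1.359
Css,max = 26.3 × 1.359 ≈ 35.7 mg/L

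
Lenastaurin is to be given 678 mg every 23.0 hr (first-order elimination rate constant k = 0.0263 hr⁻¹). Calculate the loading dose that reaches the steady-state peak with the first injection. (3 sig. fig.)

Accumulation ratio R = 1 / (1 − e^(−kτ)) = 1 / (1 − e^(−0.02630×23.0)) = 1 / (1 − 0.5461) = 2.203
Loading dose = maintenance dose × R = 678 × 2.203 ≈ 1490 mg

1490 mg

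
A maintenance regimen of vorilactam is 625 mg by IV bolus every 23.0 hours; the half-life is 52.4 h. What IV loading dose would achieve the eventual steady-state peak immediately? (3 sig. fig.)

2380 mg

k = ln 2 / 52.4 = 0.01323 h⁻¹
Accumulation ratio R = 1 / (1 − e^(−kτ)) = 1 / (1 − e^(−0.01323×23.0)) = 1 / (1 − 0.7377) = 3.812
Loading dose = maintenance dose × R = 625 × 3.812 ≈ 2380 mg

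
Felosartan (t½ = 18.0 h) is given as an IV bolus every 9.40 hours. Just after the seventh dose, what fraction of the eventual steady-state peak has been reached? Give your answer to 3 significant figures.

k = ln 2 / 18.0 = 0.03851 h⁻¹
f_n = 1 − e^(−nkτ) = 1 − e^(−7 × 0.03851 × 9.40) = 1 − e^(−2.534) = 1 − 0.07935 ≈ 0.921

0.921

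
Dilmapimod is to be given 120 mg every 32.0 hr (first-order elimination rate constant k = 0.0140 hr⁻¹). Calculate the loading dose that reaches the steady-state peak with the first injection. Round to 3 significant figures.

Accumulation ratio R = 1 / (1 − e^(−kτ)) = 1 / (1 − e^(−0.01400×32.0)) = 1 / (1 − 0.6389) = 2.769
Loading dose = maintenance dose × R = 120 × 2.769 ≈ 332 mg

332 mg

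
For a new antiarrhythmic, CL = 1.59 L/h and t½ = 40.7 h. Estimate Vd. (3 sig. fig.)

93.4 L

k = ln 2 / t½ = ln 2 / 40.7 = 0.01703 h⁻¹
V = CL / k = 1.59 / 0.01703 ≈ 93.4 L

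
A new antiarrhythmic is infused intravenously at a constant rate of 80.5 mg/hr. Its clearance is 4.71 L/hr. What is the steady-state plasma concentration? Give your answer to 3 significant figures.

Css = infusion rate / CL = 80.5 / 4.71 ≈ 17.1 µg/mL

17.1 µg/mL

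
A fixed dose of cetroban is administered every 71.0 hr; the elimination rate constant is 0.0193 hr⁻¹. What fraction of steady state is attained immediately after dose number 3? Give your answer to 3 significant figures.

0.984

f_n = 1 − e^(−nkτ) = 1 − e^(−3 × 0.01930 × 71.0) = 1 − e^(−4.111) = 1 − 0.01639 ≈ 0.984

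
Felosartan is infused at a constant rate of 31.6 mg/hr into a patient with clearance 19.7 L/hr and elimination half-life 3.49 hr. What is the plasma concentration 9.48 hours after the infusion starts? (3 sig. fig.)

Css = rate / CL = 31.6 / 19.7 = 1.604 mg/L
k = ln 2 / 3.49 = 0.1986 hr⁻¹
C(t) = Css (1 − e^(−kt)) = 1.604 × (1 − e^(−1.883)) = 1.604 × 0.8478 ≈ 1.36 mg/L

1.36 mg/L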